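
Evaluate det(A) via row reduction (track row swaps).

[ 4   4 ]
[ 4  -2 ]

det(A) = -24

Forward elimination:
R2 <- R2 - (1)*R1:  [  0  -6 ]
Upper-triangular form:
[ 4   4 ]
[ 0  -6 ]
det(A) = (-1)^0 * (4) * (-6) = -24  (0 row swaps -> sign +1)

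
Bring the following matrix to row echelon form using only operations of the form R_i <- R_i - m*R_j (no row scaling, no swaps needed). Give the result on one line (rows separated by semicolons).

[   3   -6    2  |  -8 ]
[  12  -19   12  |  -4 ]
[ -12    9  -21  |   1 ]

Forward elimination:
R2 <- R2 - (4)*R1:  [  0   5   4  28 ]
R3 <- R3 - (-4)*R1:  [   0  -15  -13  -31 ]
R3 <- R3 - (-3)*R2:  [  0   0  -1  53 ]
Row echelon form:
[ 3  -6   2  |  -8 ]
[ 0   5   4  |  28 ]
[ 0   0  -1  |  53 ]

REF = [3 -6 2 -8; 0 5 4 28; 0 0 -1 53]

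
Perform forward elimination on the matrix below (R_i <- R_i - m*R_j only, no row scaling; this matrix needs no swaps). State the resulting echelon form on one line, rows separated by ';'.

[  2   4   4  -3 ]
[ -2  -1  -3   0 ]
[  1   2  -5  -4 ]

REF = [2 4 4 -3; 0 3 1 -3; 0 0 -7 -5/2]

Forward elimination:
R2 <- R2 - (-1)*R1:  [  0   3   1  -3 ]
R3 <- R3 - (1/2)*R1:  [    0     0    -7  -5/2 ]
Row echelon form:
[ 2  4   4    -3 ]
[ 0  3   1    -3 ]
[ 0  0  -7  -5/2 ]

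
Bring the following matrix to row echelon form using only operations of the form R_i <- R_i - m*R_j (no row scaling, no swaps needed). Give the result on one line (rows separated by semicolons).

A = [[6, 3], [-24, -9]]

REF = [6 3; 0 3]

Forward elimination:
R2 <- R2 - (-4)*R1:  [ 0  3 ]
Row echelon form:
[ 6  3 ]
[ 0  3 ]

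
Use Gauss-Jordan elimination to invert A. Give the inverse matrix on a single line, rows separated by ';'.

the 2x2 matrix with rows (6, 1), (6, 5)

inverse = [5/24 -1/24; -1/4 1/4]

Gauss-Jordan on [A | I]:
R1 <- (1/6)*R1:  [   1  1/6  |  1/6    0 ]
R2 <- R2 - (6)*R1:  [  0   4  |  -1   1 ]
R2 <- (1/4)*R2:  [    0     1  |  -1/4   1/4 ]
R1 <- R1 - (1/6)*R2:  [     1      0  |   5/24  -1/24 ]
Right block of [I | A^{-1}] is the inverse:
[ 5/24  -1/24 ]
[ -1/4    1/4 ]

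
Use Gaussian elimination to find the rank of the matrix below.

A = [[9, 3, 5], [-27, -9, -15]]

Row reduction:
R2 <- R2 - (-3)*R1:  [ 0  0  0 ]
Row echelon form:
[ 9  3  5 ]
[ 0  0  0 ]
Nonzero rows / pivot columns: 1

rank(A) = 1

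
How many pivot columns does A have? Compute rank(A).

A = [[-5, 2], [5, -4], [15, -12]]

rank(A) = 2

Row reduction:
R2 <- R2 - (-1)*R1:  [  0  -2 ]
R3 <- R3 - (-3)*R1:  [  0  -6 ]
R3 <- R3 - (3)*R2:  [ 0  0 ]
Row echelon form:
[ -5   2 ]
[  0  -2 ]
[  0   0 ]
Nonzero rows / pivot columns: 2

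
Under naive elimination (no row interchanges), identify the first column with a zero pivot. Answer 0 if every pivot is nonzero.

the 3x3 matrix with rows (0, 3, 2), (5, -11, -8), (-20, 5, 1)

first zero-pivot column = 1

Naive forward elimination:
Pivot entry (1,1) is zero but row 2 has 5 in column 1 -> naive elimination stops; a row interchange (e.g. R1 <-> R2) would be required here.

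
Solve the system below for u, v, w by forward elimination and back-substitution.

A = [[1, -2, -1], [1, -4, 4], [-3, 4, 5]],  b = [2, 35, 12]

Forward elimination on [A|b]:
R2 <- R2 - (1)*R1:  [  0  -2   5  33 ]
R3 <- R3 - (-3)*R1:  [  0  -2   2  18 ]
R3 <- R3 - (1)*R2:  [   0    0   -3  -15 ]
Row echelon form:
[ 1  -2  -1  |    2 ]
[ 0  -2   5  |   33 ]
[ 0   0  -3  |  -15 ]
Back-substitution:
w = (-15) / -3 = 5
v = (33 - (5)*(5)) / -2 = -4
u = (2 - (-2)*(-4) - (-1)*(5)) / 1 = -1

(-1, -4, 5)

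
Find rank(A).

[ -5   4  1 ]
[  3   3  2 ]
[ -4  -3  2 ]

Row reduction:
R2 <- R2 - (-3/5)*R1:  [    0  27/5  13/5 ]
R3 <- R3 - (4/5)*R1:  [     0  -31/5    6/5 ]
R3 <- R3 - (-31/27)*R2:  [      0       0  113/27 ]
Row echelon form:
[ -5     4       1 ]
[  0  27/5    13/5 ]
[  0     0  113/27 ]
Nonzero rows / pivot columns: 3

rank(A) = 3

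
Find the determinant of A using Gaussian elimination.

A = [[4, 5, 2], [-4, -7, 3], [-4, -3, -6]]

Forward elimination:
R2 <- R2 - (-1)*R1:  [  0  -2   5 ]
R3 <- R3 - (-1)*R1:  [  0   2  -4 ]
R3 <- R3 - (-1)*R2:  [ 0  0  1 ]
Upper-triangular form:
[ 4   5  2 ]
[ 0  -2  5 ]
[ 0   0  1 ]
det(A) = (-1)^0 * (4) * (-2) * (1) = -8  (0 row swaps -> sign +1)

det(A) = -8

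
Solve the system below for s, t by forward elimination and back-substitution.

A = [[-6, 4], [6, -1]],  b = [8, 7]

Forward elimination on [A|b]:
R2 <- R2 - (-1)*R1:  [  0   3  15 ]
Row echelon form:
[ -6  4  |   8 ]
[  0  3  |  15 ]
Back-substitution:
t = (15) / 3 = 5
s = (8 - (4)*(5)) / -6 = 2

(2, 5)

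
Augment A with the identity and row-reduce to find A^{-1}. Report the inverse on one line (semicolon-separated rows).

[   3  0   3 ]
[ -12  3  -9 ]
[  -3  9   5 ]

inverse = [-32/3 -3 1; -29/3 -8/3 1; 11 3 -1]

Gauss-Jordan on [A | I]:
R1 <- (1/3)*R1:  [   1    0    1  |  1/3    0    0 ]
R2 <- R2 - (-12)*R1:  [ 0  3  3  |  4  1  0 ]
R3 <- R3 - (-3)*R1:  [ 0  9  8  |  1  0  1 ]
R2 <- (1/3)*R2:  [   0    1    1  |  4/3  1/3    0 ]
R3 <- R3 - (9)*R2:  [   0    0   -1  |  -11   -3    1 ]
R3 <- (1/-1)*R3:  [  0   0   1  |  11   3  -1 ]
R1 <- R1 - (1)*R3:  [     1      0      0  |  -32/3     -3      1 ]
R2 <- R2 - (1)*R3:  [     0      1      0  |  -29/3   -8/3      1 ]
Right block of [I | A^{-1}] is the inverse:
[ -32/3    -3   1 ]
[ -29/3  -8/3   1 ]
[    11     3  -1 ]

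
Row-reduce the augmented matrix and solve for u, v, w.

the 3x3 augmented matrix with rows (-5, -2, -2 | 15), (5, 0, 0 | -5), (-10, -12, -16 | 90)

(-1, 0, -5)

Forward elimination on [A|b]:
R2 <- R2 - (-1)*R1:  [  0  -2  -2  10 ]
R3 <- R3 - (2)*R1:  [   0   -8  -12   60 ]
R3 <- R3 - (4)*R2:  [  0   0  -4  20 ]
Row echelon form:
[ -5  -2  -2  |  15 ]
[  0  -2  -2  |  10 ]
[  0   0  -4  |  20 ]
Back-substitution:
w = (20) / -4 = -5
v = (10 - (-2)*(-5)) / -2 = 0
u = (15 - (-2)*(0) - (-2)*(-5)) / -5 = -1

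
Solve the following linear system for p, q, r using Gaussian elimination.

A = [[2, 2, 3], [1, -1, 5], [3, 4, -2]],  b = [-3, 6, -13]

Forward elimination on [A|b]:
R2 <- R2 - (1/2)*R1:  [    0    -2   7/2  15/2 ]
R3 <- R3 - (3/2)*R1:  [     0      1  -13/2  -17/2 ]
R3 <- R3 - (-1/2)*R2:  [     0      0  -19/4  -19/4 ]
Row echelon form:
[ 2   2      3  |     -3 ]
[ 0  -2    7/2  |   15/2 ]
[ 0   0  -19/4  |  -19/4 ]
Back-substitution:
r = (-19/4) / (-19/4) = 1
q = (15/2 - (7/2)*(1)) / -2 = -2
p = (-3 - (2)*(-2) - (3)*(1)) / 2 = -1

(-1, -2, 1)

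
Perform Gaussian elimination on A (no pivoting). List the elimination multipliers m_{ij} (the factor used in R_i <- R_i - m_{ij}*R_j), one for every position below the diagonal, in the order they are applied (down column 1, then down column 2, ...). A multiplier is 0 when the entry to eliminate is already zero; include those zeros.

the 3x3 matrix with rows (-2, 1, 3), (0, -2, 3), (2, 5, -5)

multipliers: 0, -1, -3

Forward elimination:
R2: entry in column 1 is already 0 -> m_{21} = 0 (no row operation needed)
R3 <- R3 - (-1)*R1:  [  0   6  -2 ]
R3 <- R3 - (-3)*R2:  [ 0  0  7 ]
Multipliers (in order of application): m_{21} = 0, m_{31} = -1, m_{32} = -3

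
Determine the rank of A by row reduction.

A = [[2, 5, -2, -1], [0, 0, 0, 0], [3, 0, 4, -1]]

rank(A) = 2

Row reduction:
R3 <- R3 - (3/2)*R1:  [     0  -15/2      7    1/2 ]
R2 <-> R3   (pivot in column 2 was zero)
[ 2      5  -2   -1 ]
[ 0  -15/2   7  1/2 ]
[ 0      0   0    0 ]
Row echelon form:
[ 2      5  -2   -1 ]
[ 0  -15/2   7  1/2 ]
[ 0      0   0    0 ]
Nonzero rows / pivot columns: 2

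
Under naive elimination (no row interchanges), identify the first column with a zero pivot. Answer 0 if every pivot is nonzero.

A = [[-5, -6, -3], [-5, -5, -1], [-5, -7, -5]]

first zero-pivot column = 3

Naive forward elimination:
R2 <- R2 - (1)*R1:  [ 0  1  2 ]
R3 <- R3 - (1)*R1:  [  0  -1  -2 ]
R3 <- R3 - (-1)*R2:  [ 0  0  0 ]
Matrix at this point:
[ -5  -6  -3 ]
[  0   1   2 ]
[  0   0   0 ]
Pivot entry (3,3) in the last row is zero and there are no rows below to swap with -> zero pivot in column 3 (A is singular).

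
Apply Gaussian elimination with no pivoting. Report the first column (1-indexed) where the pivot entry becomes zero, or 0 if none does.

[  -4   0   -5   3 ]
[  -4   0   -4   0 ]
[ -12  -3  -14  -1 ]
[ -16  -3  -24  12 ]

Naive forward elimination:
R2 <- R2 - (1)*R1:  [  0   0   1  -3 ]
R3 <- R3 - (3)*R1:  [   0   -3    1  -10 ]
R4 <- R4 - (4)*R1:  [  0  -3  -4   0 ]
Matrix at this point:
[ -4   0  -5    3 ]
[  0   0   1   -3 ]
[  0  -3   1  -10 ]
[  0  -3  -4    0 ]
Pivot entry (2,2) is zero but row 3 has -3 in column 2 -> naive elimination stops; a row interchange (e.g. R2 <-> R3) would be required here.

first zero-pivot column = 2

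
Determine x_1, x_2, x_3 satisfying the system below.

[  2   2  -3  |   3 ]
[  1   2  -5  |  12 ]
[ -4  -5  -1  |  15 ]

Forward elimination on [A|b]:
R2 <- R2 - (1/2)*R1:  [    0     1  -7/2  21/2 ]
R3 <- R3 - (-2)*R1:  [  0  -1  -7  21 ]
R3 <- R3 - (-1)*R2:  [     0      0  -21/2   63/2 ]
Row echelon form:
[ 2  2     -3  |     3 ]
[ 0  1   -7/2  |  21/2 ]
[ 0  0  -21/2  |  63/2 ]
Back-substitution:
x_3 = (63/2) / (-21/2) = -3
x_2 = (21/2 - (-7/2)*(-3)) / 1 = 0
x_1 = (3 - (2)*(0) - (-3)*(-3)) / 2 = -3

(-3, 0, -3)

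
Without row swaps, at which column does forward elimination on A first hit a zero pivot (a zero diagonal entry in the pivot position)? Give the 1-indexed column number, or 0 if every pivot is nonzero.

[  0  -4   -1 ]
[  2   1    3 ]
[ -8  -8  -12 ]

Naive forward elimination:
Pivot entry (1,1) is zero but row 2 has 2 in column 1 -> naive elimination stops; a row interchange (e.g. R1 <-> R2) would be required here.

first zero-pivot column = 1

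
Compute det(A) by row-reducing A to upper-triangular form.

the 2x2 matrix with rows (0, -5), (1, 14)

det(A) = 5

Forward elimination:
R1 <-> R2   (pivot in column 1 was zero)
[ 1  14 ]
[ 0  -5 ]
Upper-triangular form:
[ 1  14 ]
[ 0  -5 ]
det(A) = (-1)^1 * (1) * (-5) = 5  (1 row swap -> sign -1)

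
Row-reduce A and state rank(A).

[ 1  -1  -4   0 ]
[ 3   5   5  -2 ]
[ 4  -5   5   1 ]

rank(A) = 3

Row reduction:
R2 <- R2 - (3)*R1:  [  0   8  17  -2 ]
R3 <- R3 - (4)*R1:  [  0  -1  21   1 ]
R3 <- R3 - (-1/8)*R2:  [     0      0  185/8    3/4 ]
Row echelon form:
[ 1  -1     -4    0 ]
[ 0   8     17   -2 ]
[ 0   0  185/8  3/4 ]
Nonzero rows / pivot columns: 3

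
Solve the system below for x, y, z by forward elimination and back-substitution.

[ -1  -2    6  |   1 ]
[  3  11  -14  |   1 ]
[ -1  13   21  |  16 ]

Forward elimination on [A|b]:
R2 <- R2 - (-3)*R1:  [ 0  5  4  4 ]
R3 <- R3 - (1)*R1:  [  0  15  15  15 ]
R3 <- R3 - (3)*R2:  [ 0  0  3  3 ]
Row echelon form:
[ -1  -2  6  |  1 ]
[  0   5  4  |  4 ]
[  0   0  3  |  3 ]
Back-substitution:
z = (3) / 3 = 1
y = (4 - (4)*(1)) / 5 = 0
x = (1 - (-2)*(0) - (6)*(1)) / -1 = 5

(5, 0, 1)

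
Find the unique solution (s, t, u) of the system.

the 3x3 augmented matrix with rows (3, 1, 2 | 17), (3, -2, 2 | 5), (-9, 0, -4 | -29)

Forward elimination on [A|b]:
R2 <- R2 - (1)*R1:  [   0   -3    0  -12 ]
R3 <- R3 - (-3)*R1:  [  0   3   2  22 ]
R3 <- R3 - (-1)*R2:  [  0   0   2  10 ]
Row echelon form:
[ 3   1  2  |   17 ]
[ 0  -3  0  |  -12 ]
[ 0   0  2  |   10 ]
Back-substitution:
u = (10) / 2 = 5
t = (-12) / -3 = 4
s = (17 - (1)*(4) - (2)*(5)) / 3 = 1

(1, 4, 5)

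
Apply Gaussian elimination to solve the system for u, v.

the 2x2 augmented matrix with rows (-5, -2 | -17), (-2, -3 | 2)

(5, -4)

Forward elimination on [A|b]:
R2 <- R2 - (2/5)*R1:  [     0  -11/5   44/5 ]
Row echelon form:
[ -5     -2  |   -17 ]
[  0  -11/5  |  44/5 ]
Back-substitution:
v = (44/5) / (-11/5) = -4
u = (-17 - (-2)*(-4)) / -5 = 5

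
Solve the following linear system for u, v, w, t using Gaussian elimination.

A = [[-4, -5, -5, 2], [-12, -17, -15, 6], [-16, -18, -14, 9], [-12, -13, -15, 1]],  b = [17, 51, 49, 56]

Forward elimination on [A|b]:
R2 <- R2 - (3)*R1:  [  0  -2   0   0   0 ]
R3 <- R3 - (4)*R1:  [   0    2    6    1  -19 ]
R4 <- R4 - (3)*R1:  [  0   2   0  -5   5 ]
R3 <- R3 - (-1)*R2:  [   0    0    6    1  -19 ]
R4 <- R4 - (-1)*R2:  [  0   0   0  -5   5 ]
Row echelon form:
[ -4  -5  -5   2  |   17 ]
[  0  -2   0   0  |    0 ]
[  0   0   6   1  |  -19 ]
[  0   0   0  -5  |    5 ]
Back-substitution:
t = (5) / -5 = -1
w = (-19 - (1)*(-1)) / 6 = -3
v = (0) / -2 = 0
u = (17 - (-5)*(0) - (-5)*(-3) - (2)*(-1)) / -4 = -1

(-1, 0, -3, -1)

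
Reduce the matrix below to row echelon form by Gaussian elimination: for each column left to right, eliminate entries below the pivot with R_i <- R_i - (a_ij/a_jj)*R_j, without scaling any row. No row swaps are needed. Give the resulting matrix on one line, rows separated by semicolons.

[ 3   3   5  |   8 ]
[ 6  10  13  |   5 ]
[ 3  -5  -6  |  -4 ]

REF = [3 3 5 8; 0 4 3 -11; 0 0 -5 -34]

Forward elimination:
R2 <- R2 - (2)*R1:  [   0    4    3  -11 ]
R3 <- R3 - (1)*R1:  [   0   -8  -11  -12 ]
R3 <- R3 - (-2)*R2:  [   0    0   -5  -34 ]
Row echelon form:
[ 3  3   5  |    8 ]
[ 0  4   3  |  -11 ]
[ 0  0  -5  |  -34 ]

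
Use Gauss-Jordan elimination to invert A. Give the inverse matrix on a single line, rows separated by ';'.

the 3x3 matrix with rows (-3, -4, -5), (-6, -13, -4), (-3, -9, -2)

inverse = [2/9 -37/45 49/45; 0 1/5 -2/5; -1/3 1/3 -1/3]

Gauss-Jordan on [A | I]:
R1 <- (1/-3)*R1:  [    1   4/3   5/3  |  -1/3     0     0 ]
R2 <- R2 - (-6)*R1:  [  0  -5   6  |  -2   1   0 ]
R3 <- R3 - (-3)*R1:  [  0  -5   3  |  -1   0   1 ]
R2 <- (1/-5)*R2:  [    0     1  -6/5  |   2/5  -1/5     0 ]
R1 <- R1 - (4/3)*R2:  [      1       0   49/15  |  -13/15    4/15       0 ]
R3 <- R3 - (-5)*R2:  [  0   0  -3  |   1  -1   1 ]
R3 <- (1/-3)*R3:  [    0     0     1  |  -1/3   1/3  -1/3 ]
R1 <- R1 - (49/15)*R3:  [      1       0       0  |     2/9  -37/45   49/45 ]
R2 <- R2 - (-6/5)*R3:  [    0     1     0  |     0   1/5  -2/5 ]
Right block of [I | A^{-1}] is the inverse:
[  2/9  -37/45  49/45 ]
[    0     1/5   -2/5 ]
[ -1/3     1/3   -1/3 ]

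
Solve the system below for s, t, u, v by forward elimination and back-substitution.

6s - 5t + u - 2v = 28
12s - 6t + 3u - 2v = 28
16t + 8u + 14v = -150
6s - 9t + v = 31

Forward elimination on [A|b]:
R2 <- R2 - (2)*R1:  [   0    4    1    2  -28 ]
R4 <- R4 - (1)*R1:  [  0  -4  -1   3   3 ]
R3 <- R3 - (4)*R2:  [   0    0    4    6  -38 ]
R4 <- R4 - (-1)*R2:  [   0    0    0    5  -25 ]
Row echelon form:
[ 6  -5  1  -2  |   28 ]
[ 0   4  1   2  |  -28 ]
[ 0   0  4   6  |  -38 ]
[ 0   0  0   5  |  -25 ]
Back-substitution:
v = (-25) / 5 = -5
u = (-38 - (6)*(-5)) / 4 = -2
t = (-28 - (1)*(-2) - (2)*(-5)) / 4 = -4
s = (28 - (-5)*(-4) - (1)*(-2) - (-2)*(-5)) / 6 = 0

(0, -4, -2, -5)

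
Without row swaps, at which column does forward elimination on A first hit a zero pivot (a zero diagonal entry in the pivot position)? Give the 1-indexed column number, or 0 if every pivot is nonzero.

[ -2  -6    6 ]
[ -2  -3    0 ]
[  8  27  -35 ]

first zero-pivot column = 0

Naive forward elimination:
R2 <- R2 - (1)*R1:  [  0   3  -6 ]
R3 <- R3 - (-4)*R1:  [   0    3  -11 ]
R3 <- R3 - (1)*R2:  [  0   0  -5 ]
All pivots nonzero; naive elimination completes without hitting a zero pivot.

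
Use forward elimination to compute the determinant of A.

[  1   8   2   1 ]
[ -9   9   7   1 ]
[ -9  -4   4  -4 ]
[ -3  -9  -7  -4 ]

Forward elimination:
R2 <- R2 - (-9)*R1:  [  0  81  25  10 ]
R3 <- R3 - (-9)*R1:  [  0  68  22   5 ]
R4 <- R4 - (-3)*R1:  [  0  15  -1  -1 ]
R3 <- R3 - (68/81)*R2:  [       0        0    82/81  -275/81 ]
R4 <- R4 - (5/27)*R2:  [       0        0  -152/27   -77/27 ]
R4 <- R4 - (-228/41)*R3:  [       0        0        0  -891/41 ]
Upper-triangular form:
[ 1   8      2        1 ]
[ 0  81     25       10 ]
[ 0   0  82/81  -275/81 ]
[ 0   0      0  -891/41 ]
det(A) = (-1)^0 * (1) * (81) * (82/81) * (-891/41) = -1782  (0 row swaps -> sign +1)

det(A) = -1782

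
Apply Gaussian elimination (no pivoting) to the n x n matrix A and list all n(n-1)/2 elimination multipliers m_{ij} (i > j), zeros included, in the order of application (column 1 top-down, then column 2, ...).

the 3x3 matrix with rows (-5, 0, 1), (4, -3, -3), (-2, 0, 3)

Forward elimination:
R2 <- R2 - (-4/5)*R1:  [     0     -3  -11/5 ]
R3 <- R3 - (2/5)*R1:  [    0     0  13/5 ]
R3: entry in column 2 is already 0 -> m_{32} = 0 (no row operation needed)
Multipliers (in order of application): m_{21} = -4/5, m_{31} = 2/5, m_{32} = 0

multipliers: -4/5, 2/5, 0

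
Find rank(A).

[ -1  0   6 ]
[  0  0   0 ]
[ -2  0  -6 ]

rank(A) = 2

Row reduction:
R3 <- R3 - (2)*R1:  [   0    0  -18 ]
R2 <-> R3   (pivot in column 3 was zero)
[ -1  0    6 ]
[  0  0  -18 ]
[  0  0    0 ]
Row echelon form:
[ -1  0    6 ]
[  0  0  -18 ]
[  0  0    0 ]
Nonzero rows / pivot columns: 2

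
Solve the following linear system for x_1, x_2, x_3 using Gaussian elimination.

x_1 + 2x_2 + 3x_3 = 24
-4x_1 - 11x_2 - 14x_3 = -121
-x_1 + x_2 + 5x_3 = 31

(-1, 5, 5)

Forward elimination on [A|b]:
R2 <- R2 - (-4)*R1:  [   0   -3   -2  -25 ]
R3 <- R3 - (-1)*R1:  [  0   3   8  55 ]
R3 <- R3 - (-1)*R2:  [  0   0   6  30 ]
Row echelon form:
[ 1   2   3  |   24 ]
[ 0  -3  -2  |  -25 ]
[ 0   0   6  |   30 ]
Back-substitution:
x_3 = (30) / 6 = 5
x_2 = (-25 - (-2)*(5)) / -3 = 5
x_1 = (24 - (2)*(5) - (3)*(5)) / 1 = -1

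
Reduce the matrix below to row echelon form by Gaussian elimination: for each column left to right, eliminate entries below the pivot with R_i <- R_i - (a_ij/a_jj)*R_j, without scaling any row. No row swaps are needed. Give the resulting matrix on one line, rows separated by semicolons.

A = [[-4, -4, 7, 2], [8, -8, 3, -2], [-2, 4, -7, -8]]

Forward elimination:
R2 <- R2 - (-2)*R1:  [   0  -16   17    2 ]
R3 <- R3 - (1/2)*R1:  [     0      6  -21/2     -9 ]
R3 <- R3 - (-3/8)*R2:  [     0      0  -33/8  -33/4 ]
Row echelon form:
[ -4   -4      7      2 ]
[  0  -16     17      2 ]
[  0    0  -33/8  -33/4 ]

REF = [-4 -4 7 2; 0 -16 17 2; 0 0 -33/8 -33/4]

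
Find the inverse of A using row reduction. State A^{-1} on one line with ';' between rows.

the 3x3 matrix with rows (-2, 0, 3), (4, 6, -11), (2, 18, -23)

inverse = [1 9/10 -3/10; 7/6 2/3 -1/6; 1 3/5 -1/5]

Gauss-Jordan on [A | I]:
R1 <- (1/-2)*R1:  [    1     0  -3/2  |  -1/2     0     0 ]
R2 <- R2 - (4)*R1:  [  0   6  -5  |   2   1   0 ]
R3 <- R3 - (2)*R1:  [   0   18  -20  |    1    0    1 ]
R2 <- (1/6)*R2:  [    0     1  -5/6  |   1/3   1/6     0 ]
R3 <- R3 - (18)*R2:  [  0   0  -5  |  -5  -3   1 ]
R3 <- (1/-5)*R3:  [    0     0     1  |     1   3/5  -1/5 ]
R1 <- R1 - (-3/2)*R3:  [     1      0      0  |      1   9/10  -3/10 ]
R2 <- R2 - (-5/6)*R3:  [    0     1     0  |   7/6   2/3  -1/6 ]
Right block of [I | A^{-1}] is the inverse:
[   1  9/10  -3/10 ]
[ 7/6   2/3   -1/6 ]
[   1   3/5   -1/5 ]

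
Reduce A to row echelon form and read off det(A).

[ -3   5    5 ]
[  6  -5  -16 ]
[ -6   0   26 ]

det(A) = -60

Forward elimination:
R2 <- R2 - (-2)*R1:  [  0   5  -6 ]
R3 <- R3 - (2)*R1:  [   0  -10   16 ]
R3 <- R3 - (-2)*R2:  [ 0  0  4 ]
Upper-triangular form:
[ -3  5   5 ]
[  0  5  -6 ]
[  0  0   4 ]
det(A) = (-1)^0 * (-3) * (5) * (4) = -60  (0 row swaps -> sign +1)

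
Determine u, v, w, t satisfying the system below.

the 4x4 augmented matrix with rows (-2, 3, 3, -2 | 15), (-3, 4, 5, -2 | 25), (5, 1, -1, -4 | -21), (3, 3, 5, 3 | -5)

Forward elimination on [A|b]:
R2 <- R2 - (3/2)*R1:  [    0  -1/2   1/2     1   5/2 ]
R3 <- R3 - (-5/2)*R1:  [    0  17/2  13/2    -9  33/2 ]
R4 <- R4 - (-3/2)*R1:  [    0  15/2  19/2     0  35/2 ]
R3 <- R3 - (-17)*R2:  [  0   0  15   8  59 ]
R4 <- R4 - (-15)*R2:  [  0   0  17  15  55 ]
R4 <- R4 - (17/15)*R3:  [       0        0        0    89/15  -178/15 ]
Row echelon form:
[ -2     3    3     -2  |       15 ]
[  0  -1/2  1/2      1  |      5/2 ]
[  0     0   15      8  |       59 ]
[  0     0    0  89/15  |  -178/15 ]
Back-substitution:
t = (-178/15) / (89/15) = -2
w = (59 - (8)*(-2)) / 15 = 5
v = (5/2 - (1/2)*(5) - (1)*(-2)) / (-1/2) = -4
u = (15 - (3)*(-4) - (3)*(5) - (-2)*(-2)) / -2 = -4

(-4, -4, 5, -2)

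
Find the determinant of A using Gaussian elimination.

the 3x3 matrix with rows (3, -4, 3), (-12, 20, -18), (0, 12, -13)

Forward elimination:
R2 <- R2 - (-4)*R1:  [  0   4  -6 ]
R3 <- R3 - (3)*R2:  [ 0  0  5 ]
Upper-triangular form:
[ 3  -4   3 ]
[ 0   4  -6 ]
[ 0   0   5 ]
det(A) = (-1)^0 * (3) * (4) * (5) = 60  (0 row swaps -> sign +1)

det(A) = 60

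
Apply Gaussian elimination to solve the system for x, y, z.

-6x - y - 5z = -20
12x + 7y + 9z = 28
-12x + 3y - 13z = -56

(2, -2, 2)

Forward elimination on [A|b]:
R2 <- R2 - (-2)*R1:  [   0    5   -1  -12 ]
R3 <- R3 - (2)*R1:  [   0    5   -3  -16 ]
R3 <- R3 - (1)*R2:  [  0   0  -2  -4 ]
Row echelon form:
[ -6  -1  -5  |  -20 ]
[  0   5  -1  |  -12 ]
[  0   0  -2  |   -4 ]
Back-substitution:
z = (-4) / -2 = 2
y = (-12 - (-1)*(2)) / 5 = -2
x = (-20 - (-1)*(-2) - (-5)*(2)) / -6 = 2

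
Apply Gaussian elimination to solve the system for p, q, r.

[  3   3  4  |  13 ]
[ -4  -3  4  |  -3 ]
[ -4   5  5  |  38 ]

(-2, 5, 1)

Forward elimination on [A|b]:
R2 <- R2 - (-4/3)*R1:  [    0     1  28/3  43/3 ]
R3 <- R3 - (-4/3)*R1:  [     0      9   31/3  166/3 ]
R3 <- R3 - (9)*R2:  [      0       0  -221/3  -221/3 ]
Row echelon form:
[ 3  3       4  |      13 ]
[ 0  1    28/3  |    43/3 ]
[ 0  0  -221/3  |  -221/3 ]
Back-substitution:
r = (-221/3) / (-221/3) = 1
q = (43/3 - (28/3)*(1)) / 1 = 5
p = (13 - (3)*(5) - (4)*(1)) / 3 = -2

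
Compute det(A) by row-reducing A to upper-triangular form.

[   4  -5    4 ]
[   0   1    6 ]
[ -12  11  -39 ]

det(A) = -12

Forward elimination:
R3 <- R3 - (-3)*R1:  [   0   -4  -27 ]
R3 <- R3 - (-4)*R2:  [  0   0  -3 ]
Upper-triangular form:
[ 4  -5   4 ]
[ 0   1   6 ]
[ 0   0  -3 ]
det(A) = (-1)^0 * (4) * (1) * (-3) = -12  (0 row swaps -> sign +1)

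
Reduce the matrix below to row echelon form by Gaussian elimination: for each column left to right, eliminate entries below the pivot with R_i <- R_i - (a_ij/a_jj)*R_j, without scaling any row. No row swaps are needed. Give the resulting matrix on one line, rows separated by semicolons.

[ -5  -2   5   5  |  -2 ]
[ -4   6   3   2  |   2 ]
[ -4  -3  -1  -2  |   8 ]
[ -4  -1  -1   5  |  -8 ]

Forward elimination:
R2 <- R2 - (4/5)*R1:  [    0  38/5    -1    -2  18/5 ]
R3 <- R3 - (4/5)*R1:  [    0  -7/5    -5    -6  48/5 ]
R4 <- R4 - (4/5)*R1:  [     0    3/5     -5      1  -32/5 ]
R3 <- R3 - (-7/38)*R2:  [       0        0  -197/38  -121/19   195/19 ]
R4 <- R4 - (3/38)*R2:  [       0        0  -187/38    22/19  -127/19 ]
R4 <- R4 - (187/197)*R3:  [         0          0          0   1419/197  -3236/197 ]
Row echelon form:
[ -5    -2        5         5  |         -2 ]
[  0  38/5       -1        -2  |       18/5 ]
[  0     0  -197/38   -121/19  |     195/19 ]
[  0     0        0  1419/197  |  -3236/197 ]

REF = [-5 -2 5 5 -2; 0 38/5 -1 -2 18/5; 0 0 -197/38 -121/19 195/19; 0 0 0 1419/197 -3236/197]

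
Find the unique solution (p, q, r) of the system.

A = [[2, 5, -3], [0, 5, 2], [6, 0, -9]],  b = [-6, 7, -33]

(-4, 1, 1)

Forward elimination on [A|b]:
R3 <- R3 - (3)*R1:  [   0  -15    0  -15 ]
R3 <- R3 - (-3)*R2:  [ 0  0  6  6 ]
Row echelon form:
[ 2  5  -3  |  -6 ]
[ 0  5   2  |   7 ]
[ 0  0   6  |   6 ]
Back-substitution:
r = (6) / 6 = 1
q = (7 - (2)*(1)) / 5 = 1
p = (-6 - (5)*(1) - (-3)*(1)) / 2 = -4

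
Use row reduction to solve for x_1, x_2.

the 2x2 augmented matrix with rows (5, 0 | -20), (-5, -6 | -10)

(-4, 5)

Forward elimination on [A|b]:
R2 <- R2 - (-1)*R1:  [   0   -6  -30 ]
Row echelon form:
[ 5   0  |  -20 ]
[ 0  -6  |  -30 ]
Back-substitution:
x_2 = (-30) / -6 = 5
x_1 = (-20) / 5 = -4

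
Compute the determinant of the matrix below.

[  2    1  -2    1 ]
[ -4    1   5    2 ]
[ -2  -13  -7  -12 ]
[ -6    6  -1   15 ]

Forward elimination:
R2 <- R2 - (-2)*R1:  [ 0  3  1  4 ]
R3 <- R3 - (-1)*R1:  [   0  -12   -9  -11 ]
R4 <- R4 - (-3)*R1:  [  0   9  -7  18 ]
R3 <- R3 - (-4)*R2:  [  0   0  -5   5 ]
R4 <- R4 - (3)*R2:  [   0    0  -10    6 ]
R4 <- R4 - (2)*R3:  [  0   0   0  -4 ]
Upper-triangular form:
[ 2  1  -2   1 ]
[ 0  3   1   4 ]
[ 0  0  -5   5 ]
[ 0  0   0  -4 ]
det(A) = (-1)^0 * (2) * (3) * (-5) * (-4) = 120  (0 row swaps -> sign +1)

det(A) = 120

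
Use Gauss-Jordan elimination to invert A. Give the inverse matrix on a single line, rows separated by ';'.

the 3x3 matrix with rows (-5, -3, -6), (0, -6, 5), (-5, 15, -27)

Gauss-Jordan on [A | I]:
R1 <- (1/-5)*R1:  [    1   3/5   6/5  |  -1/5     0     0 ]
R3 <- R3 - (-5)*R1:  [   0   18  -21  |   -1    0    1 ]
R2 <- (1/-6)*R2:  [    0     1  -5/6  |     0  -1/6     0 ]
R1 <- R1 - (3/5)*R2:  [     1      0  17/10  |   -1/5   1/10      0 ]
R3 <- R3 - (18)*R2:  [  0   0  -6  |  -1   3   1 ]
R3 <- (1/-6)*R3:  [    0     0     1  |   1/6  -1/2  -1/6 ]
R1 <- R1 - (17/10)*R3:  [      1       0       0  |  -29/60   19/20   17/60 ]
R2 <- R2 - (-5/6)*R3:  [     0      1      0  |   5/36  -7/12  -5/36 ]
Right block of [I | A^{-1}] is the inverse:
[ -29/60  19/20  17/60 ]
[   5/36  -7/12  -5/36 ]
[    1/6   -1/2   -1/6 ]

inverse = [-29/60 19/20 17/60; 5/36 -7/12 -5/36; 1/6 -1/2 -1/6]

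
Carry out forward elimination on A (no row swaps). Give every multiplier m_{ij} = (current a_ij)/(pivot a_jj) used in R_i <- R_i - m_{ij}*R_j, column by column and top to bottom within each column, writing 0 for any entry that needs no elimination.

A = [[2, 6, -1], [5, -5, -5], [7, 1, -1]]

Forward elimination:
R2 <- R2 - (5/2)*R1:  [    0   -20  -5/2 ]
R3 <- R3 - (7/2)*R1:  [   0  -20  5/2 ]
R3 <- R3 - (1)*R2:  [ 0  0  5 ]
Multipliers (in order of application): m_{21} = 5/2, m_{31} = 7/2, m_{32} = 1

multipliers: 5/2, 7/2, 1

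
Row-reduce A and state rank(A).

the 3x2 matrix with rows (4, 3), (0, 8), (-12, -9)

Row reduction:
R3 <- R3 - (-3)*R1:  [ 0  0 ]
Row echelon form:
[ 4  3 ]
[ 0  8 ]
[ 0  0 ]
Nonzero rows / pivot columns: 2

rank(A) = 2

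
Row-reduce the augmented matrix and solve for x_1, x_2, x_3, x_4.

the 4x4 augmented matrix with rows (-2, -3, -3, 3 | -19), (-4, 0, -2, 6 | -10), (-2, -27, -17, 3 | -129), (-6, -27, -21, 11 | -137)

(5, 4, 1, 2)

Forward elimination on [A|b]:
R2 <- R2 - (2)*R1:  [  0   6   4   0  28 ]
R3 <- R3 - (1)*R1:  [    0   -24   -14     0  -110 ]
R4 <- R4 - (3)*R1:  [   0  -18  -12    2  -80 ]
R3 <- R3 - (-4)*R2:  [ 0  0  2  0  2 ]
R4 <- R4 - (-3)*R2:  [ 0  0  0  2  4 ]
Row echelon form:
[ -2  -3  -3  3  |  -19 ]
[  0   6   4  0  |   28 ]
[  0   0   2  0  |    2 ]
[  0   0   0  2  |    4 ]
Back-substitution:
x_4 = (4) / 2 = 2
x_3 = (2) / 2 = 1
x_2 = (28 - (4)*(1)) / 6 = 4
x_1 = (-19 - (-3)*(4) - (-3)*(1) - (3)*(2)) / -2 = 5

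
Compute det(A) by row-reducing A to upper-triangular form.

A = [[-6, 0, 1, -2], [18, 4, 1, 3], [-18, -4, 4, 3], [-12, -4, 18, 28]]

Forward elimination:
R2 <- R2 - (-3)*R1:  [  0   4   4  -3 ]
R3 <- R3 - (3)*R1:  [  0  -4   1   9 ]
R4 <- R4 - (2)*R1:  [  0  -4  16  32 ]
R3 <- R3 - (-1)*R2:  [ 0  0  5  6 ]
R4 <- R4 - (-1)*R2:  [  0   0  20  29 ]
R4 <- R4 - (4)*R3:  [ 0  0  0  5 ]
Upper-triangular form:
[ -6  0  1  -2 ]
[  0  4  4  -3 ]
[  0  0  5   6 ]
[  0  0  0   5 ]
det(A) = (-1)^0 * (-6) * (4) * (5) * (5) = -600  (0 row swaps -> sign +1)

det(A) = -600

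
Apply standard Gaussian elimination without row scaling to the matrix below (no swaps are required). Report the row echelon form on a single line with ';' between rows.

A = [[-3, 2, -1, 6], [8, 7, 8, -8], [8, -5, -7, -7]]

REF = [-3 2 -1 6; 0 37/3 16/3 8; 0 0 -363/37 325/37]

Forward elimination:
R2 <- R2 - (-8/3)*R1:  [    0  37/3  16/3     8 ]
R3 <- R3 - (-8/3)*R1:  [     0    1/3  -29/3      9 ]
R3 <- R3 - (1/37)*R2:  [       0        0  -363/37   325/37 ]
Row echelon form:
[ -3     2       -1       6 ]
[  0  37/3     16/3       8 ]
[  0     0  -363/37  325/37 ]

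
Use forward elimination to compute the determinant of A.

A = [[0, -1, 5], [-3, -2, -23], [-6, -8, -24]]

det(A) = -6

Forward elimination:
R1 <-> R2   (pivot in column 1 was zero)
[ -3  -2  -23 ]
[  0  -1    5 ]
[ -6  -8  -24 ]
R3 <- R3 - (2)*R1:  [  0  -4  22 ]
R3 <- R3 - (4)*R2:  [ 0  0  2 ]
Upper-triangular form:
[ -3  -2  -23 ]
[  0  -1    5 ]
[  0   0    2 ]
det(A) = (-1)^1 * (-3) * (-1) * (2) = -6  (1 row swap -> sign -1)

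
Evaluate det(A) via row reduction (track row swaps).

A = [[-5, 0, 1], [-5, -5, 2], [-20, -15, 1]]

det(A) = -150

Forward elimination:
R2 <- R2 - (1)*R1:  [  0  -5   1 ]
R3 <- R3 - (4)*R1:  [   0  -15   -3 ]
R3 <- R3 - (3)*R2:  [  0   0  -6 ]
Upper-triangular form:
[ -5   0   1 ]
[  0  -5   1 ]
[  0   0  -6 ]
det(A) = (-1)^0 * (-5) * (-5) * (-6) = -150  (0 row swaps -> sign +1)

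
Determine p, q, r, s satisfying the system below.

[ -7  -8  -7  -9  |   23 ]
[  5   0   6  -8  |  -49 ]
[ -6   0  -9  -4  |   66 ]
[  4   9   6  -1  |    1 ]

(-5, 5, -4, 0)

Forward elimination on [A|b]:
R2 <- R2 - (-5/7)*R1:  [      0   -40/7       1  -101/7  -228/7 ]
R3 <- R3 - (6/7)*R1:  [     0   48/7     -3   26/7  324/7 ]
R4 <- R4 - (-4/7)*R1:  [     0   31/7      2  -43/7   99/7 ]
R3 <- R3 - (-6/5)*R2:  [     0      0   -9/5  -68/5   36/5 ]
R4 <- R4 - (-31/40)*R2:  [       0        0   111/40  -693/40  -111/10 ]
R4 <- R4 - (-37/24)*R3:  [       0        0        0  -919/24        0 ]
Row echelon form:
[ -7     -8    -7       -9  |      23 ]
[  0  -40/7     1   -101/7  |  -228/7 ]
[  0      0  -9/5    -68/5  |    36/5 ]
[  0      0     0  -919/24  |       0 ]
Back-substitution:
s = (0) / (-919/24) = 0
r = (36/5 - (-68/5)*(0)) / (-9/5) = -4
q = (-228/7 - (1)*(-4) - (-101/7)*(0)) / (-40/7) = 5
p = (23 - (-8)*(5) - (-7)*(-4) - (-9)*(0)) / -7 = -5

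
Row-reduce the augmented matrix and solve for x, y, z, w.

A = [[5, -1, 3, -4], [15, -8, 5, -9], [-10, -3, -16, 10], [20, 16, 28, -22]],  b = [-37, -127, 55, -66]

Forward elimination on [A|b]:
R2 <- R2 - (3)*R1:  [   0   -5   -4    3  -16 ]
R3 <- R3 - (-2)*R1:  [   0   -5  -10    2  -19 ]
R4 <- R4 - (4)*R1:  [  0  20  16  -6  82 ]
R3 <- R3 - (1)*R2:  [  0   0  -6  -1  -3 ]
R4 <- R4 - (-4)*R2:  [  0   0   0   6  18 ]
Row echelon form:
[ 5  -1   3  -4  |  -37 ]
[ 0  -5  -4   3  |  -16 ]
[ 0   0  -6  -1  |   -3 ]
[ 0   0   0   6  |   18 ]
Back-substitution:
w = (18) / 6 = 3
z = (-3 - (-1)*(3)) / -6 = 0
y = (-16 - (-4)*(0) - (3)*(3)) / -5 = 5
x = (-37 - (-1)*(5) - (3)*(0) - (-4)*(3)) / 5 = -4

(-4, 5, 0, 3)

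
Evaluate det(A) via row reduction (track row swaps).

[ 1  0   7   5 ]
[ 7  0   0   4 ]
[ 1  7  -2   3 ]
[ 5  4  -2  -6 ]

Forward elimination:
R2 <- R2 - (7)*R1:  [   0    0  -49  -31 ]
R3 <- R3 - (1)*R1:  [  0   7  -9  -2 ]
R4 <- R4 - (5)*R1:  [   0    4  -37  -31 ]
R2 <-> R3   (pivot in column 2 was zero)
[ 1  0    7    5 ]
[ 0  7   -9   -2 ]
[ 0  0  -49  -31 ]
[ 0  4  -37  -31 ]
R4 <- R4 - (4/7)*R2:  [      0       0  -223/7  -209/7 ]
R4 <- R4 - (223/343)*R3:  [         0          0          0  -3328/343 ]
Upper-triangular form:
[ 1  0    7          5 ]
[ 0  7   -9         -2 ]
[ 0  0  -49        -31 ]
[ 0  0    0  -3328/343 ]
det(A) = (-1)^1 * (1) * (7) * (-49) * (-3328/343) = -3328  (1 row swap -> sign -1)

det(A) = -3328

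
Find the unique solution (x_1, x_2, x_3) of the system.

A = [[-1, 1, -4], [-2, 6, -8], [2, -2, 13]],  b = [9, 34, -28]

(3, 4, -2)

Forward elimination on [A|b]:
R2 <- R2 - (2)*R1:  [  0   4   0  16 ]
R3 <- R3 - (-2)*R1:  [   0    0    5  -10 ]
Row echelon form:
[ -1  1  -4  |    9 ]
[  0  4   0  |   16 ]
[  0  0   5  |  -10 ]
Back-substitution:
x_3 = (-10) / 5 = -2
x_2 = (16) / 4 = 4
x_1 = (9 - (1)*(4) - (-4)*(-2)) / -1 = 3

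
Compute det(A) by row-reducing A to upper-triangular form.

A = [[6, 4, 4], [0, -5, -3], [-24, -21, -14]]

det(A) = -150

Forward elimination:
R3 <- R3 - (-4)*R1:  [  0  -5   2 ]
R3 <- R3 - (1)*R2:  [ 0  0  5 ]
Upper-triangular form:
[ 6   4   4 ]
[ 0  -5  -3 ]
[ 0   0   5 ]
det(A) = (-1)^0 * (6) * (-5) * (5) = -150  (0 row swaps -> sign +1)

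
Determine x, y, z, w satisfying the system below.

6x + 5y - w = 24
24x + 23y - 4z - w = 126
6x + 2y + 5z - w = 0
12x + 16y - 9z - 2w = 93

(2, 3, -3, 3)

Forward elimination on [A|b]:
R2 <- R2 - (4)*R1:  [  0   3  -4   3  30 ]
R3 <- R3 - (1)*R1:  [   0   -3    5    0  -24 ]
R4 <- R4 - (2)*R1:  [  0   6  -9   0  45 ]
R3 <- R3 - (-1)*R2:  [ 0  0  1  3  6 ]
R4 <- R4 - (2)*R2:  [   0    0   -1   -6  -15 ]
R4 <- R4 - (-1)*R3:  [  0   0   0  -3  -9 ]
Row echelon form:
[ 6  5   0  -1  |  24 ]
[ 0  3  -4   3  |  30 ]
[ 0  0   1   3  |   6 ]
[ 0  0   0  -3  |  -9 ]
Back-substitution:
w = (-9) / -3 = 3
z = (6 - (3)*(3)) / 1 = -3
y = (30 - (-4)*(-3) - (3)*(3)) / 3 = 3
x = (24 - (5)*(3) - (-1)*(3)) / 6 = 2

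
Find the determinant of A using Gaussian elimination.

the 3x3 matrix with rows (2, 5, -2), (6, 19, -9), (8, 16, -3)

Forward elimination:
R2 <- R2 - (3)*R1:  [  0   4  -3 ]
R3 <- R3 - (4)*R1:  [  0  -4   5 ]
R3 <- R3 - (-1)*R2:  [ 0  0  2 ]
Upper-triangular form:
[ 2  5  -2 ]
[ 0  4  -3 ]
[ 0  0   2 ]
det(A) = (-1)^0 * (2) * (4) * (2) = 16  (0 row swaps -> sign +1)

det(A) = 16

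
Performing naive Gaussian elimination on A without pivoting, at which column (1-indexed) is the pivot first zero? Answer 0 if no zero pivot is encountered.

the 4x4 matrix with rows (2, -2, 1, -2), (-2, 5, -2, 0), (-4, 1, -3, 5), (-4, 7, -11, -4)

Naive forward elimination:
R2 <- R2 - (-1)*R1:  [  0   3  -1  -2 ]
R3 <- R3 - (-2)*R1:  [  0  -3  -1   1 ]
R4 <- R4 - (-2)*R1:  [  0   3  -9  -8 ]
R3 <- R3 - (-1)*R2:  [  0   0  -2  -1 ]
R4 <- R4 - (1)*R2:  [  0   0  -8  -6 ]
R4 <- R4 - (4)*R3:  [  0   0   0  -2 ]
All pivots nonzero; naive elimination completes without hitting a zero pivot.

first zero-pivot column = 0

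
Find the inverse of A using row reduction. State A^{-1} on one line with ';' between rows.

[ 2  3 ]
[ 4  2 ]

inverse = [-1/4 3/8; 1/2 -1/4]

Gauss-Jordan on [A | I]:
R1 <- (1/2)*R1:  [   1  3/2  |  1/2    0 ]
R2 <- R2 - (4)*R1:  [  0  -4  |  -2   1 ]
R2 <- (1/-4)*R2:  [    0     1  |   1/2  -1/4 ]
R1 <- R1 - (3/2)*R2:  [    1     0  |  -1/4   3/8 ]
Right block of [I | A^{-1}] is the inverse:
[ -1/4   3/8 ]
[  1/2  -1/4 ]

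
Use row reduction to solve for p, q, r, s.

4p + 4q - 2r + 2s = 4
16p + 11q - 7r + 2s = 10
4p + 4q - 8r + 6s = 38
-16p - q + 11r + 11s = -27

Forward elimination on [A|b]:
R2 <- R2 - (4)*R1:  [  0  -5   1  -6  -6 ]
R3 <- R3 - (1)*R1:  [  0   0  -6   4  34 ]
R4 <- R4 - (-4)*R1:  [   0   15    3   19  -11 ]
R4 <- R4 - (-3)*R2:  [   0    0    6    1  -29 ]
R4 <- R4 - (-1)*R3:  [ 0  0  0  5  5 ]
Row echelon form:
[ 4   4  -2   2  |   4 ]
[ 0  -5   1  -6  |  -6 ]
[ 0   0  -6   4  |  34 ]
[ 0   0   0   5  |   5 ]
Back-substitution:
s = (5) / 5 = 1
r = (34 - (4)*(1)) / -6 = -5
q = (-6 - (1)*(-5) - (-6)*(1)) / -5 = -1
p = (4 - (4)*(-1) - (-2)*(-5) - (2)*(1)) / 4 = -1

(-1, -1, -5, 1)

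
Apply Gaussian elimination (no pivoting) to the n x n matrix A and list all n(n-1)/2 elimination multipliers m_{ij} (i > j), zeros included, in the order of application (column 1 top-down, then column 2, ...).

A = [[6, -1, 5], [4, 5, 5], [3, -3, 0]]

Forward elimination:
R2 <- R2 - (2/3)*R1:  [    0  17/3   5/3 ]
R3 <- R3 - (1/2)*R1:  [    0  -5/2  -5/2 ]
R3 <- R3 - (-15/34)*R2:  [      0       0  -30/17 ]
Multipliers (in order of application): m_{21} = 2/3, m_{31} = 1/2, m_{32} = -15/34

multipliers: 2/3, 1/2, -15/34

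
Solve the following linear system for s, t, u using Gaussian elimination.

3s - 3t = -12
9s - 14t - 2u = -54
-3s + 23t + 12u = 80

Forward elimination on [A|b]:
R2 <- R2 - (3)*R1:  [   0   -5   -2  -18 ]
R3 <- R3 - (-1)*R1:  [  0  20  12  68 ]
R3 <- R3 - (-4)*R2:  [  0   0   4  -4 ]
Row echelon form:
[ 3  -3   0  |  -12 ]
[ 0  -5  -2  |  -18 ]
[ 0   0   4  |   -4 ]
Back-substitution:
u = (-4) / 4 = -1
t = (-18 - (-2)*(-1)) / -5 = 4
s = (-12 - (-3)*(4)) / 3 = 0

(0, 4, -1)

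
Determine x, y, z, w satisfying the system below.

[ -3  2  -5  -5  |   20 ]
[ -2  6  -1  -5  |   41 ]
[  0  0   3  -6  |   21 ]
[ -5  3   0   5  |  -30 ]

Forward elimination on [A|b]:
R2 <- R2 - (2/3)*R1:  [    0  14/3   7/3  -5/3  83/3 ]
R4 <- R4 - (5/3)*R1:  [      0    -1/3    25/3    40/3  -190/3 ]
R4 <- R4 - (-1/14)*R2:  [       0        0     17/2   185/14  -859/14 ]
R4 <- R4 - (17/6)*R3:  [      0       0       0  423/14  -846/7 ]
Row echelon form:
[ -3     2   -5      -5  |      20 ]
[  0  14/3  7/3    -5/3  |    83/3 ]
[  0     0    3      -6  |      21 ]
[  0     0    0  423/14  |  -846/7 ]
Back-substitution:
w = (-846/7) / (423/14) = -4
z = (21 - (-6)*(-4)) / 3 = -1
y = (83/3 - (7/3)*(-1) - (-5/3)*(-4)) / (14/3) = 5
x = (20 - (2)*(5) - (-5)*(-1) - (-5)*(-4)) / -3 = 5

(5, 5, -1, -4)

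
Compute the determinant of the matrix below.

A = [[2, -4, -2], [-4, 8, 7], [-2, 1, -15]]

Forward elimination:
R2 <- R2 - (-2)*R1:  [ 0  0  3 ]
R3 <- R3 - (-1)*R1:  [   0   -3  -17 ]
R2 <-> R3   (pivot in column 2 was zero)
[ 2  -4   -2 ]
[ 0  -3  -17 ]
[ 0   0    3 ]
Upper-triangular form:
[ 2  -4   -2 ]
[ 0  -3  -17 ]
[ 0   0    3 ]
det(A) = (-1)^1 * (2) * (-3) * (3) = 18  (1 row swap -> sign -1)

det(A) = 18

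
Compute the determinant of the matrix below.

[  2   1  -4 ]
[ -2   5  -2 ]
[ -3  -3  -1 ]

Forward elimination:
R2 <- R2 - (-1)*R1:  [  0   6  -6 ]
R3 <- R3 - (-3/2)*R1:  [    0  -3/2    -7 ]
R3 <- R3 - (-1/4)*R2:  [     0      0  -17/2 ]
Upper-triangular form:
[ 2  1     -4 ]
[ 0  6     -6 ]
[ 0  0  -17/2 ]
det(A) = (-1)^0 * (2) * (6) * (-17/2) = -102  (0 row swaps -> sign +1)

det(A) = -102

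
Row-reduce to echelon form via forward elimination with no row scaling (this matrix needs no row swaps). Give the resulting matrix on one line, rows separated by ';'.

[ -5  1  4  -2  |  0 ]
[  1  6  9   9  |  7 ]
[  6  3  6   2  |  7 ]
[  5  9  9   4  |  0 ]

REF = [-5 1 4 -2 0; 0 31/5 49/5 43/5 7; 0 0 129/31 -193/31 70/31; 0 0 0 -691/43 -420/43]

Forward elimination:
R2 <- R2 - (-1/5)*R1:  [    0  31/5  49/5  43/5     7 ]
R3 <- R3 - (-6/5)*R1:  [    0  21/5  54/5  -2/5     7 ]
R4 <- R4 - (-1)*R1:  [  0  10  13   2   0 ]
R3 <- R3 - (21/31)*R2:  [       0        0   129/31  -193/31    70/31 ]
R4 <- R4 - (50/31)*R2:  [       0        0   -87/31  -368/31  -350/31 ]
R4 <- R4 - (-29/43)*R3:  [       0        0        0  -691/43  -420/43 ]
Row echelon form:
[ -5     1       4       -2  |        0 ]
[  0  31/5    49/5     43/5  |        7 ]
[  0     0  129/31  -193/31  |    70/31 ]
[  0     0       0  -691/43  |  -420/43 ]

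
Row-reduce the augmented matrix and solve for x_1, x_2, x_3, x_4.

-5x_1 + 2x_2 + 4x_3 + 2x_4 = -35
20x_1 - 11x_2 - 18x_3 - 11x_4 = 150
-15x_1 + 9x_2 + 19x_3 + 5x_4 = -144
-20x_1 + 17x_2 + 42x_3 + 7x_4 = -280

(3, -1, -5, 1)

Forward elimination on [A|b]:
R2 <- R2 - (-4)*R1:  [  0  -3  -2  -3  10 ]
R3 <- R3 - (3)*R1:  [   0    3    7   -1  -39 ]
R4 <- R4 - (4)*R1:  [    0     9    26    -1  -140 ]
R3 <- R3 - (-1)*R2:  [   0    0    5   -4  -29 ]
R4 <- R4 - (-3)*R2:  [    0     0    20   -10  -110 ]
R4 <- R4 - (4)*R3:  [ 0  0  0  6  6 ]
Row echelon form:
[ -5   2   4   2  |  -35 ]
[  0  -3  -2  -3  |   10 ]
[  0   0   5  -4  |  -29 ]
[  0   0   0   6  |    6 ]
Back-substitution:
x_4 = (6) / 6 = 1
x_3 = (-29 - (-4)*(1)) / 5 = -5
x_2 = (10 - (-2)*(-5) - (-3)*(1)) / -3 = -1
x_1 = (-35 - (2)*(-1) - (4)*(-5) - (2)*(1)) / -5 = 3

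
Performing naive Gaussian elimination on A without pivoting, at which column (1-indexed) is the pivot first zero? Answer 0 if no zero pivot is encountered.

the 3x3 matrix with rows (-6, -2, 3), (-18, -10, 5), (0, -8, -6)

Naive forward elimination:
R2 <- R2 - (3)*R1:  [  0  -4  -4 ]
R3 <- R3 - (2)*R2:  [ 0  0  2 ]
All pivots nonzero; naive elimination completes without hitting a zero pivot.

first zero-pivot column = 0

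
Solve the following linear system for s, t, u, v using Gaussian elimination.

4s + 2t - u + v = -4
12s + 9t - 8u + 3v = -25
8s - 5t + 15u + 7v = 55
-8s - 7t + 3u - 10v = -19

Forward elimination on [A|b]:
R2 <- R2 - (3)*R1:  [   0    3   -5    0  -13 ]
R3 <- R3 - (2)*R1:  [  0  -9  17   5  63 ]
R4 <- R4 - (-2)*R1:  [   0   -3    1   -8  -27 ]
R3 <- R3 - (-3)*R2:  [  0   0   2   5  24 ]
R4 <- R4 - (-1)*R2:  [   0    0   -4   -8  -40 ]
R4 <- R4 - (-2)*R3:  [ 0  0  0  2  8 ]
Row echelon form:
[ 4  2  -1  1  |   -4 ]
[ 0  3  -5  0  |  -13 ]
[ 0  0   2  5  |   24 ]
[ 0  0   0  2  |    8 ]
Back-substitution:
v = (8) / 2 = 4
u = (24 - (5)*(4)) / 2 = 2
t = (-13 - (-5)*(2)) / 3 = -1
s = (-4 - (2)*(-1) - (-1)*(2) - (1)*(4)) / 4 = -1

(-1, -1, 2, 4)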